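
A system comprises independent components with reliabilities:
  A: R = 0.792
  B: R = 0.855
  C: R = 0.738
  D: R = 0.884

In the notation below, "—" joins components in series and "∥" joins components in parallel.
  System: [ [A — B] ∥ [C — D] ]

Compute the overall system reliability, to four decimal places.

0.8878

Series (A and B): 0.792000 × 0.855000 = 0.677160
Series (C and D): 0.738000 × 0.884000 = 0.652392
Parallel ([0.677160] and [0.652392]): 1 − (1 − 0.677160)(1 − 0.652392) = 0.8878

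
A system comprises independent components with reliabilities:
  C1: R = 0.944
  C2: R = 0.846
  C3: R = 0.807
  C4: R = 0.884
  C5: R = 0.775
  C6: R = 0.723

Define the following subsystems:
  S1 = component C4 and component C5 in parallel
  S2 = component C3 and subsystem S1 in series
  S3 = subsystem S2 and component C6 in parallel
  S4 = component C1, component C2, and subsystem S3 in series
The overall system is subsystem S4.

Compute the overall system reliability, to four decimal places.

0.7513

Parallel (C4 and C5): 1 − (1 − 0.884000)(1 − 0.775000) = 0.973900
Series (C3 and [0.973900]): 0.807000 × 0.973900 = 0.785937
Parallel ([0.785937] and C6): 1 − (1 − 0.785937)(1 − 0.723000) = 0.940705
Series (C1, C2, and [0.940705]): 0.944000 × 0.846000 × 0.940705 = 0.7513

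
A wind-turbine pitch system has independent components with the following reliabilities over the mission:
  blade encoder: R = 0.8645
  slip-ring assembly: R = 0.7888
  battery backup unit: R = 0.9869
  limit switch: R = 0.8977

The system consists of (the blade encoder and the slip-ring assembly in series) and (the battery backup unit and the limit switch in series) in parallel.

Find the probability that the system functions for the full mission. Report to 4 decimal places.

Series (blade encoder and slip-ring assembly): 0.864500 × 0.788800 = 0.681918
Series (battery backup unit and limit switch): 0.986900 × 0.897700 = 0.885940
Parallel ([0.681918] and [0.885940]): 1 − (1 − 0.681918)(1 − 0.885940) = 0.9637

0.9637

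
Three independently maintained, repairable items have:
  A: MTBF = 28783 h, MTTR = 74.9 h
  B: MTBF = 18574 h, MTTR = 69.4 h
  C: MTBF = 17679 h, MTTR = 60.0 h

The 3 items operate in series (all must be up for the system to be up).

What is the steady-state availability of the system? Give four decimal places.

A(A) = MTBF/(MTBF+MTTR) = 28783/(28783+74.9) = 0.997405
A(B) = MTBF/(MTBF+MTTR) = 18574/(18574+69.4) = 0.996278
A(C) = MTBF/(MTBF+MTTR) = 17679/(17679+60.0) = 0.996618
Series availability: 0.997405 × 0.996278 × 0.996618 = 0.9903

0.9903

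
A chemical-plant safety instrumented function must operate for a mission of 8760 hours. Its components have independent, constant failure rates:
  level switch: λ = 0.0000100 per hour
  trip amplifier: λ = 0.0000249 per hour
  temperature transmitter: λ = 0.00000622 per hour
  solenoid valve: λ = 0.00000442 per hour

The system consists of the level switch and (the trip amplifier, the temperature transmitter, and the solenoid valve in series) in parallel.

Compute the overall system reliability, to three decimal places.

R(level switch) = exp(−0.0000100 × 8760) = 0.91613
R(trip amplifier) = exp(−0.0000249 × 8760) = 0.80403
R(temperature transmitter) = exp(−0.00000622 × 8760) = 0.94697
R(solenoid valve) = exp(−0.00000442 × 8760) = 0.96202
Series (trip amplifier, temperature transmitter, and solenoid valve): 0.80403 × 0.94697 × 0.96202 = 0.73247
Parallel (level switch and [0.73247]): 1 − (1 − 0.91613)(1 − 0.73247) = 0.978

0.978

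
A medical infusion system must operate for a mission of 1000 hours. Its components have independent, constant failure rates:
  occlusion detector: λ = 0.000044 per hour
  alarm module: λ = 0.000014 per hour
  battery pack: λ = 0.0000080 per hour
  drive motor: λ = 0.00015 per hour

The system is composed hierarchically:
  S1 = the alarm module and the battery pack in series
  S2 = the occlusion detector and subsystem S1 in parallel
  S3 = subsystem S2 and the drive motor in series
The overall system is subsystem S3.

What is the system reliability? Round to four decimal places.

R(occlusion detector) = exp(−0.000044 × 1000) = 0.956954
R(alarm module) = exp(−0.000014 × 1000) = 0.986098
R(battery pack) = exp(−0.0000080 × 1000) = 0.992032
R(drive motor) = exp(−0.00015 × 1000) = 0.860708
Series (alarm module and battery pack): 0.986098 × 0.992032 = 0.978241
Parallel (occlusion detector and [0.978241]): 1 − (1 − 0.956954)(1 − 0.978241) = 0.999063
Series ([0.999063] and drive motor): 0.999063 × 0.860708 = 0.8599

0.8599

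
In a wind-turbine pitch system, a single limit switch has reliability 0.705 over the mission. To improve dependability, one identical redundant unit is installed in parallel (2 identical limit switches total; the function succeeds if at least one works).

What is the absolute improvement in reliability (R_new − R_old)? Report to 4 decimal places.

0.2080

R_before = 0.705
R_after = 1 − (1 − 0.705)^2 = 0.9130
ΔR = 0.9130 − 0.705 = 0.2080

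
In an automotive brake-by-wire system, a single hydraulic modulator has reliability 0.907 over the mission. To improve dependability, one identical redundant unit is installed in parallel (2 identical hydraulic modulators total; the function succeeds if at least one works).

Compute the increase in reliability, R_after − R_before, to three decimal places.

R_before = 0.907
R_after = 1 − (1 − 0.907)^2 = 0.991
ΔR = 0.991 − 0.907 = 0.084

0.084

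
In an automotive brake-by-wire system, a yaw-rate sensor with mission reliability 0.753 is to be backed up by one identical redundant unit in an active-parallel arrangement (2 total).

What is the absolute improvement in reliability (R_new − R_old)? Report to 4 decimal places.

0.1860

R_before = 0.753
R_after = 1 − (1 − 0.753)^2 = 0.9390
ΔR = 0.9390 − 0.753 = 0.1860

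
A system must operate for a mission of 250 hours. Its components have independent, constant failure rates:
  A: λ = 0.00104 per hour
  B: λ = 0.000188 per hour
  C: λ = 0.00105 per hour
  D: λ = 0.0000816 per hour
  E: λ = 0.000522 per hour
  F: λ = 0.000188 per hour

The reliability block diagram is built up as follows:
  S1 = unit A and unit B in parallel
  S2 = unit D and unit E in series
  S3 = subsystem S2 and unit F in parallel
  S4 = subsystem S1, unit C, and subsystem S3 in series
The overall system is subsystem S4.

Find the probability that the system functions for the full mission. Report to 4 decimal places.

0.7561

R(A) = exp(−0.00104 × 250) = 0.771052
R(B) = exp(−0.000188 × 250) = 0.954087
R(C) = exp(−0.00105 × 250) = 0.769126
R(D) = exp(−0.0000816 × 250) = 0.979807
R(E) = exp(−0.000522 × 250) = 0.877656
R(F) = exp(−0.000188 × 250) = 0.954087
Parallel (A and B): 1 − (1 − 0.771052)(1 − 0.954087) = 0.989488
Series (D and E): 0.979807 × 0.877656 = 0.859933
Parallel ([0.859933] and F): 1 − (1 − 0.859933)(1 − 0.954087) = 0.993569
Series ([0.989488], C, and [0.993569]): 0.989488 × 0.769126 × 0.993569 = 0.7561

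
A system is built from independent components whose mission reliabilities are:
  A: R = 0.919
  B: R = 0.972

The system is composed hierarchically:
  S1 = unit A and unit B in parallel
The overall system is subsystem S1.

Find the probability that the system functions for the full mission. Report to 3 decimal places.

Parallel (A and B): 1 − (1 − 0.91900)(1 − 0.97200) = 0.998

0.998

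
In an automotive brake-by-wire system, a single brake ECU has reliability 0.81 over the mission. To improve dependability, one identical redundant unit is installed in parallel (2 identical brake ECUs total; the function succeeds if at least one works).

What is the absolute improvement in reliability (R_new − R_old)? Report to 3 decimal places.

0.154

R_before = 0.81
R_after = 1 − (1 − 0.81)^2 = 0.964
ΔR = 0.964 − 0.81 = 0.154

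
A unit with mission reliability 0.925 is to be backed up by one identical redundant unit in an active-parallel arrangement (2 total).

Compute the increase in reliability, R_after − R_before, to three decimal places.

0.069

R_before = 0.925
R_after = 1 − (1 − 0.925)^2 = 0.994
ΔR = 0.994 − 0.925 = 0.069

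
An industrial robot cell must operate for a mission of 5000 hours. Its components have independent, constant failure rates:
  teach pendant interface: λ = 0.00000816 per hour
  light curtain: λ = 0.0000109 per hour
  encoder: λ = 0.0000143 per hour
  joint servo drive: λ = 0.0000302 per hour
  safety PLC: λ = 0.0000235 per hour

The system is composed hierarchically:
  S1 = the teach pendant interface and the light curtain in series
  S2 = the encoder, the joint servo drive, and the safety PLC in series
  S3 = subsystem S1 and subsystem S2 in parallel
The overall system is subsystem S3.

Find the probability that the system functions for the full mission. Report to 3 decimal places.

R(teach pendant interface) = exp(−0.00000816 × 5000) = 0.96002
R(light curtain) = exp(−0.0000109 × 5000) = 0.94696
R(encoder) = exp(−0.0000143 × 5000) = 0.93100
R(joint servo drive) = exp(−0.0000302 × 5000) = 0.85985
R(safety PLC) = exp(−0.0000235 × 5000) = 0.88914
Series (teach pendant interface and light curtain): 0.96002 × 0.94696 = 0.90910
Series (encoder, joint servo drive, and safety PLC): 0.93100 × 0.85985 × 0.88914 = 0.71177
Parallel ([0.90910] and [0.71177]): 1 − (1 − 0.90910)(1 − 0.71177) = 0.974

0.974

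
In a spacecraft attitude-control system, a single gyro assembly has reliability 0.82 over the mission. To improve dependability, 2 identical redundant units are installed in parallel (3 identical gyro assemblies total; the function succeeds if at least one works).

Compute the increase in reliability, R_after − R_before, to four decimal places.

R_before = 0.82
R_after = 1 − (1 − 0.82)^3 = 0.9942
ΔR = 0.9942 − 0.82 = 0.1742

0.1742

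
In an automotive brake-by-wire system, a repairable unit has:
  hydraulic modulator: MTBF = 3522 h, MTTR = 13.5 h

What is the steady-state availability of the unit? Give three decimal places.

A(hydraulic modulator) = MTBF/(MTBF+MTTR) = 3522/(3522+13.5) = 0.996

0.996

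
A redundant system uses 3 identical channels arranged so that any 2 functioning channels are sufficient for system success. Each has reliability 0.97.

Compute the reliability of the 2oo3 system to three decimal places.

0.997

R = Σ_{i=2}^{3} C(3,i) p^i (1−p)^{3−i} with p = 0.97
C(3,2)·0.97^2·0.03^1 = 0.08468
C(3,3)·0.97^3·0.03^0 = 0.91267
Sum = 0.997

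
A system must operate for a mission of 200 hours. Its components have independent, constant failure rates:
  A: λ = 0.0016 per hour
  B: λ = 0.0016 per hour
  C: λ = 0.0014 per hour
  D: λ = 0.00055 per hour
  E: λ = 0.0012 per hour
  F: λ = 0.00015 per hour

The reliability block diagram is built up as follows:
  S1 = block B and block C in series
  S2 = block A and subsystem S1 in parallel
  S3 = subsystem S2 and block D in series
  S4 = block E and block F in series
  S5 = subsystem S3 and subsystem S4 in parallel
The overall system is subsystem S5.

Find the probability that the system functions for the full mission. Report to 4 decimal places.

R(A) = exp(−0.0016 × 200) = 0.726149
R(B) = exp(−0.0016 × 200) = 0.726149
R(C) = exp(−0.0014 × 200) = 0.755784
R(D) = exp(−0.00055 × 200) = 0.895834
R(E) = exp(−0.0012 × 200) = 0.786628
R(F) = exp(−0.00015 × 200) = 0.970446
Series (B and C): 0.726149 × 0.755784 = 0.548812
Parallel (A and [0.548812]): 1 − (1 − 0.726149)(1 − 0.548812) = 0.876442
Series ([0.876442] and D): 0.876442 × 0.895834 = 0.785147
Series (E and F): 0.786628 × 0.970446 = 0.763380
Parallel ([0.785147] and [0.763380]): 1 − (1 − 0.785147)(1 − 0.763380) = 0.9492

0.9492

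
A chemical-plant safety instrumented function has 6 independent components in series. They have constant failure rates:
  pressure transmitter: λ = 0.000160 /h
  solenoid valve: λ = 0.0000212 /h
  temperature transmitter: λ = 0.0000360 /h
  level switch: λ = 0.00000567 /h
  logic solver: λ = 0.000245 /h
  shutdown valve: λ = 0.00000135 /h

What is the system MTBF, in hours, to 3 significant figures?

2130

Series of exponential components: λ_sys = Σ λ_i
λ_sys = 0.000160 + 0.0000212 + 0.0000360 + 0.00000567 + 0.000245 + 0.00000135 = 4.6922e-04 /h
MTBF = 1 / λ_sys = 2130 h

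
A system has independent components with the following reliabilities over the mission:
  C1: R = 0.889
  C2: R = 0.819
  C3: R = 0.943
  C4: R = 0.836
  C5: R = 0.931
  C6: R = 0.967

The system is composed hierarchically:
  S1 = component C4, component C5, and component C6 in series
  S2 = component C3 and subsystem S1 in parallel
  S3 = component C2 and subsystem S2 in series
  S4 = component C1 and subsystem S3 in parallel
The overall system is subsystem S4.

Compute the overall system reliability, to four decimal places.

0.9786

Series (C4, C5, and C6): 0.836000 × 0.931000 × 0.967000 = 0.752632
Parallel (C3 and [0.752632]): 1 − (1 − 0.943000)(1 − 0.752632) = 0.985900
Series (C2 and [0.985900]): 0.819000 × 0.985900 = 0.807452
Parallel (C1 and [0.807452]): 1 − (1 − 0.889000)(1 − 0.807452) = 0.9786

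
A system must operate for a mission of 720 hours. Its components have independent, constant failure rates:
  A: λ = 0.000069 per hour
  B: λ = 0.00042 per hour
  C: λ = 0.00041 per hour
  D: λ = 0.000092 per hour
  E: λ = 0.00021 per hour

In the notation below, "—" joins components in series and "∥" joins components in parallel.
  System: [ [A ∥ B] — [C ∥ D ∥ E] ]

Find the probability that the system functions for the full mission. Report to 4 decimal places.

R(A) = exp(−0.000069 × 720) = 0.951534
R(B) = exp(−0.00042 × 720) = 0.739042
R(C) = exp(−0.00041 × 720) = 0.744383
R(D) = exp(−0.000092 × 720) = 0.935906
R(E) = exp(−0.00021 × 720) = 0.859676
Parallel (A and B): 1 − (1 − 0.951534)(1 − 0.739042) = 0.987352
Parallel (C, D, and E): 1 − (1 − 0.744383)(1 − 0.935906)(1 − 0.859676) = 0.997701
Series ([0.987352] and [0.997701]): 0.987352 × 0.997701 = 0.9851

0.9851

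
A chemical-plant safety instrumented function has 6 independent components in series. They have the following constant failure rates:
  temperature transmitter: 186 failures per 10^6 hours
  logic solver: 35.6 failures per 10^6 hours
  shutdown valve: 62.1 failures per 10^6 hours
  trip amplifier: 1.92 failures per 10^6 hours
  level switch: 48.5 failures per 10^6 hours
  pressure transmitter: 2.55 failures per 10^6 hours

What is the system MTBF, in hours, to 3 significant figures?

Series of exponential components: λ_sys = Σ λ_i
λ_sys = 0.000186 + 0.0000356 + 0.0000621 + 0.00000192 + 0.0000485 + 0.00000255 = 3.3667e-04 /h
MTBF = 1 / λ_sys = 2970 h

2970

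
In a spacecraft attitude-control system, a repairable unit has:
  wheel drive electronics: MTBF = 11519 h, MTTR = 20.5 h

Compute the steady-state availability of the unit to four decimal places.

0.9982

A(wheel drive electronics) = MTBF/(MTBF+MTTR) = 11519/(11519+20.5) = 0.9982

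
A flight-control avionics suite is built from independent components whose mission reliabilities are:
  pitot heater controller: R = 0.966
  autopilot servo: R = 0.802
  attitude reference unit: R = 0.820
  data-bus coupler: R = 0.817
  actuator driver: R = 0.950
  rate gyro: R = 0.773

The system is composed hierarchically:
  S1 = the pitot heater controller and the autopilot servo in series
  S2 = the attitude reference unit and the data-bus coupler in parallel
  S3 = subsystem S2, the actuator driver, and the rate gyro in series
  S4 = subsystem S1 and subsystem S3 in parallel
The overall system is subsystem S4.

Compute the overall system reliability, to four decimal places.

0.9347

Series (pitot heater controller and autopilot servo): 0.966000 × 0.802000 = 0.774732
Parallel (attitude reference unit and data-bus coupler): 1 − (1 − 0.820000)(1 − 0.817000) = 0.967060
Series ([0.967060], actuator driver, and rate gyro): 0.967060 × 0.950000 × 0.773000 = 0.710161
Parallel ([0.774732] and [0.710161]): 1 − (1 − 0.774732)(1 − 0.710161) = 0.9347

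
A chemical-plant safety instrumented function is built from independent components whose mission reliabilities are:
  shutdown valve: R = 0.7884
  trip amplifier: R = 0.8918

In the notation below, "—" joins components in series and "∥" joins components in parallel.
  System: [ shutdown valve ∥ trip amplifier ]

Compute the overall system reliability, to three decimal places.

Parallel (shutdown valve and trip amplifier): 1 − (1 − 0.78840)(1 − 0.89180) = 0.977

0.977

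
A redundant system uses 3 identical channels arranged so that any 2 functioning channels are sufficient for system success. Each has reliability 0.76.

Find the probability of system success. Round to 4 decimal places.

0.8548

R = Σ_{i=2}^{3} C(3,i) p^i (1−p)^{3−i} with p = 0.76
C(3,2)·0.76^2·0.24^1 = 0.415872
C(3,3)·0.76^3·0.24^0 = 0.438976
Sum = 0.8548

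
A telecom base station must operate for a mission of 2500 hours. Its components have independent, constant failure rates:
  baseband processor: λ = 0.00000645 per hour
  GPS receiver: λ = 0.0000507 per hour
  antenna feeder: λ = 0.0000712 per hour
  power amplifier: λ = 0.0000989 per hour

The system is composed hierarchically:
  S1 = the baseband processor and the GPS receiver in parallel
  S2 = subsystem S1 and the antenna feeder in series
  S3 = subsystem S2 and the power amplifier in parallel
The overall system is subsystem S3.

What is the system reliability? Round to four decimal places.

0.9639

R(baseband processor) = exp(−0.00000645 × 2500) = 0.984004
R(GPS receiver) = exp(−0.0000507 × 2500) = 0.880954
R(antenna feeder) = exp(−0.0000712 × 2500) = 0.836942
R(power amplifier) = exp(−0.0000989 × 2500) = 0.780945
Parallel (baseband processor and GPS receiver): 1 − (1 − 0.984004)(1 − 0.880954) = 0.998096
Series ([0.998096] and antenna feeder): 0.998096 × 0.836942 = 0.835348
Parallel ([0.835348] and power amplifier): 1 − (1 − 0.835348)(1 − 0.780945) = 0.9639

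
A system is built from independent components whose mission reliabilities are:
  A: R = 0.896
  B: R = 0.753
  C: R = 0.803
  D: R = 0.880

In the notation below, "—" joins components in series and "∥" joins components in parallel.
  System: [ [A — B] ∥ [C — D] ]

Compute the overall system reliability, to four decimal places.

0.9046

Series (A and B): 0.896000 × 0.753000 = 0.674688
Series (C and D): 0.803000 × 0.880000 = 0.706640
Parallel ([0.674688] and [0.706640]): 1 − (1 − 0.674688)(1 − 0.706640) = 0.9046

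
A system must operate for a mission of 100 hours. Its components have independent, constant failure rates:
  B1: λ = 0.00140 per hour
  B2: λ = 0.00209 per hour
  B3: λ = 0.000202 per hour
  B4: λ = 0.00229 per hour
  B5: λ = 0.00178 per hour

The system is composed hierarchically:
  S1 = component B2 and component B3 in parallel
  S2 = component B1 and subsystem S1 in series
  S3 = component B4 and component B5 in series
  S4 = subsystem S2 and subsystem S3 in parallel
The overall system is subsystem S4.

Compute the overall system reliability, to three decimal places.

0.955

R(B1) = exp(−0.00140 × 100) = 0.86936
R(B2) = exp(−0.00209 × 100) = 0.81140
R(B3) = exp(−0.000202 × 100) = 0.98000
R(B4) = exp(−0.00229 × 100) = 0.79533
R(B5) = exp(−0.00178 × 100) = 0.83694
Parallel (B2 and B3): 1 − (1 − 0.81140)(1 − 0.98000) = 0.99623
Series (B1 and [0.99623]): 0.86936 × 0.99623 = 0.86608
Series (B4 and B5): 0.79533 × 0.83694 = 0.66564
Parallel ([0.86608] and [0.66564]): 1 − (1 − 0.86608)(1 − 0.66564) = 0.955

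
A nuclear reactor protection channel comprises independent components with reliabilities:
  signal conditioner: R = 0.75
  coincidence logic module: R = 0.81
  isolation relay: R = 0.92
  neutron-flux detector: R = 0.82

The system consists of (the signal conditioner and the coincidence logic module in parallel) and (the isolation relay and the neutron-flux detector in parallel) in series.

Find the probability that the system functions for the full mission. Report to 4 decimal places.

0.9388

Parallel (signal conditioner and coincidence logic module): 1 − (1 − 0.750000)(1 − 0.810000) = 0.952500
Parallel (isolation relay and neutron-flux detector): 1 − (1 − 0.920000)(1 − 0.820000) = 0.985600
Series ([0.952500] and [0.985600]): 0.952500 × 0.985600 = 0.9388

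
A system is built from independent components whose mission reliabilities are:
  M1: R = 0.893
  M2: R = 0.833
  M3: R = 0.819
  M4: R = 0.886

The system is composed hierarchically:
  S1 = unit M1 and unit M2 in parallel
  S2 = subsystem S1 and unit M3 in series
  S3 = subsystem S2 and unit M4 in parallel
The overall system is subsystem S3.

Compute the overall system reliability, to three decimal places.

Parallel (M1 and M2): 1 − (1 − 0.89300)(1 − 0.83300) = 0.98213
Series ([0.98213] and M3): 0.98213 × 0.81900 = 0.80436
Parallel ([0.80436] and M4): 1 − (1 − 0.80436)(1 − 0.88600) = 0.978

0.978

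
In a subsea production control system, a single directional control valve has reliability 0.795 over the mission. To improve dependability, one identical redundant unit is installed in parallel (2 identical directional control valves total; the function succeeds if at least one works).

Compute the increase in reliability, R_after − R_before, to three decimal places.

0.163

R_before = 0.795
R_after = 1 − (1 − 0.795)^2 = 0.958
ΔR = 0.958 − 0.795 = 0.163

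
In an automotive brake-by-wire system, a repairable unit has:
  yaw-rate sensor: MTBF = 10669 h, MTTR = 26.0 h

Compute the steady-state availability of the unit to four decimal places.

0.9976

A(yaw-rate sensor) = MTBF/(MTBF+MTTR) = 10669/(10669+26.0) = 0.9976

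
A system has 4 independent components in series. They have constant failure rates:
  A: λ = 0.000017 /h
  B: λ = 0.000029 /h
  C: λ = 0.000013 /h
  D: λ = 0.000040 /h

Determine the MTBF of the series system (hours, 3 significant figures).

Series of exponential components: λ_sys = Σ λ_i
λ_sys = 0.000017 + 0.000029 + 0.000013 + 0.000040 = 9.9000e-05 /h
MTBF = 1 / λ_sys = 10100 h

10100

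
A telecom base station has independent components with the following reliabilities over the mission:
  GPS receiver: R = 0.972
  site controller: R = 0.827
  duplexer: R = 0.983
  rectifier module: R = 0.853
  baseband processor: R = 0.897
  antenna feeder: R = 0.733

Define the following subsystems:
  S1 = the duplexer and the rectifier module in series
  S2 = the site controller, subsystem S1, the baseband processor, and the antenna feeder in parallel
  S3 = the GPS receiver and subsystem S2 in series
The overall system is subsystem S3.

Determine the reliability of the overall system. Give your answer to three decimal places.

0.971

Series (duplexer and rectifier module): 0.98300 × 0.85300 = 0.83850
Parallel (site controller, [0.83850], baseband processor, and antenna feeder): 1 − (1 − 0.82700)(1 − 0.83850)(1 − 0.89700)(1 − 0.73300) = 0.99923
Series (GPS receiver and [0.99923]): 0.97200 × 0.99923 = 0.971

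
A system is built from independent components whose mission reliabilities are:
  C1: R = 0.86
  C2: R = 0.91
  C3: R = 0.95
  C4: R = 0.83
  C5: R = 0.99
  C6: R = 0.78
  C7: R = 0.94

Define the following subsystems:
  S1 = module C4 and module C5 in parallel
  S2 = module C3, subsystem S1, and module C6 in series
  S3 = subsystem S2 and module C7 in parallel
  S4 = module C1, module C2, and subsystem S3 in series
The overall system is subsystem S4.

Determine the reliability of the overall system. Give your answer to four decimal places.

0.7704

Parallel (C4 and C5): 1 − (1 − 0.830000)(1 − 0.990000) = 0.998300
Series (C3, [0.998300], and C6): 0.950000 × 0.998300 × 0.780000 = 0.739740
Parallel ([0.739740] and C7): 1 − (1 − 0.739740)(1 − 0.940000) = 0.984384
Series (C1, C2, and [0.984384]): 0.860000 × 0.910000 × 0.984384 = 0.7704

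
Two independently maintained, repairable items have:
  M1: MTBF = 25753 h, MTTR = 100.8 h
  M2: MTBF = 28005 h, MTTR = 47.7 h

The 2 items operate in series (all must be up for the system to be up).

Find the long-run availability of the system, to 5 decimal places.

A(M1) = MTBF/(MTBF+MTTR) = 25753/(25753+100.8) = 0.996101
A(M2) = MTBF/(MTBF+MTTR) = 28005/(28005+47.7) = 0.998300
Series availability: 0.996101 × 0.998300 = 0.99441

0.99441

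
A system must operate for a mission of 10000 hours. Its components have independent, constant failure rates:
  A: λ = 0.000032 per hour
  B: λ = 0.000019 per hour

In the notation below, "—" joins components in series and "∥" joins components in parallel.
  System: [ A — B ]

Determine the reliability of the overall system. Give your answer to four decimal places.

R(A) = exp(−0.000032 × 10000) = 0.726149
R(B) = exp(−0.000019 × 10000) = 0.826959
Series (A and B): 0.726149 × 0.826959 = 0.6005

0.6005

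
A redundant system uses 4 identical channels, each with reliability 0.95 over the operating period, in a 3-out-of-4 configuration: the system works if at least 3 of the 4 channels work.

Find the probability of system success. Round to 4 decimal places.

0.9860

R = Σ_{i=3}^{4} C(4,i) p^i (1−p)^{4−i} with p = 0.95
C(4,3)·0.95^3·0.05^1 = 0.171475
C(4,4)·0.95^4·0.05^0 = 0.814506
Sum = 0.9860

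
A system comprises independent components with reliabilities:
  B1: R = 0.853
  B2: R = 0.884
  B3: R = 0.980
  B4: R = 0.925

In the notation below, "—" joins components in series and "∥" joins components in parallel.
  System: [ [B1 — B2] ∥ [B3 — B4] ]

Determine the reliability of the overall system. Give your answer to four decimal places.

Series (B1 and B2): 0.853000 × 0.884000 = 0.754052
Series (B3 and B4): 0.980000 × 0.925000 = 0.906500
Parallel ([0.754052] and [0.906500]): 1 − (1 − 0.754052)(1 − 0.906500) = 0.9770

0.9770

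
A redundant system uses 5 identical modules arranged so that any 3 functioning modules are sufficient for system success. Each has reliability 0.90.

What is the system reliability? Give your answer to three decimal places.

R = Σ_{i=3}^{5} C(5,i) p^i (1−p)^{5−i} with p = 0.90
C(5,3)·0.90^3·0.10^2 = 0.07290
C(5,4)·0.90^4·0.10^1 = 0.32805
C(5,5)·0.90^5·0.10^0 = 0.59049
Sum = 0.991

0.991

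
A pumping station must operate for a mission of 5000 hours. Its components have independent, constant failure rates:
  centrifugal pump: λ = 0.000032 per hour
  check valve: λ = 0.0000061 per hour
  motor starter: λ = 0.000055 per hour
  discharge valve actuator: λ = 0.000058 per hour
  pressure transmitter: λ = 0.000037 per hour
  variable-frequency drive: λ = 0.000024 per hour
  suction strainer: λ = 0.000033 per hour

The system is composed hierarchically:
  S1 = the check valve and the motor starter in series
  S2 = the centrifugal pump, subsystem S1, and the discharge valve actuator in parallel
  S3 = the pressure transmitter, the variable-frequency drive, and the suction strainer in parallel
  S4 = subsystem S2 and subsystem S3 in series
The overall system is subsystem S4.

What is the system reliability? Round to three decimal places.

0.987

R(centrifugal pump) = exp(−0.000032 × 5000) = 0.85214
R(check valve) = exp(−0.0000061 × 5000) = 0.96996
R(motor starter) = exp(−0.000055 × 5000) = 0.75957
R(discharge valve actuator) = exp(−0.000058 × 5000) = 0.74826
R(pressure transmitter) = exp(−0.000037 × 5000) = 0.83110
R(variable-frequency drive) = exp(−0.000024 × 5000) = 0.88692
R(suction strainer) = exp(−0.000033 × 5000) = 0.84789
Series (check valve and motor starter): 0.96996 × 0.75957 = 0.73675
Parallel (centrifugal pump, [0.73675], and discharge valve actuator): 1 − (1 − 0.85214)(1 − 0.73675)(1 − 0.74826) = 0.99020
Parallel (pressure transmitter, variable-frequency drive, and suction strainer): 1 − (1 − 0.83110)(1 − 0.88692)(1 − 0.84789) = 0.99709
Series ([0.99020] and [0.99709]): 0.99020 × 0.99709 = 0.987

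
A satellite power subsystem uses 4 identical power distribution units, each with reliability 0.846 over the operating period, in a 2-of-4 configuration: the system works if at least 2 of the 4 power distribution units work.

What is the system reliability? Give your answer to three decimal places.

R = Σ_{i=2}^{4} C(4,i) p^i (1−p)^{4−i} with p = 0.846
C(4,2)·0.846^2·0.154^2 = 0.10184
C(4,3)·0.846^3·0.154^1 = 0.37299
C(4,4)·0.846^4·0.154^0 = 0.51225
Sum = 0.987

0.987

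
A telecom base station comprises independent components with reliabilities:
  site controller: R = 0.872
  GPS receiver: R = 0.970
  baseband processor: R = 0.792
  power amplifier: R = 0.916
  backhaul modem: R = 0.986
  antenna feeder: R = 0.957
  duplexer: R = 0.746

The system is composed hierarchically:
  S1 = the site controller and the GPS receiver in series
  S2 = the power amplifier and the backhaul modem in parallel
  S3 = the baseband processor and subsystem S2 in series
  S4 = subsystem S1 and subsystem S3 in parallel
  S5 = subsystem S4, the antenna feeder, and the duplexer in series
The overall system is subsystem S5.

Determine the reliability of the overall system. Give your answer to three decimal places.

Series (site controller and GPS receiver): 0.87200 × 0.97000 = 0.84584
Parallel (power amplifier and backhaul modem): 1 − (1 − 0.91600)(1 − 0.98600) = 0.99882
Series (baseband processor and [0.99882]): 0.79200 × 0.99882 = 0.79107
Parallel ([0.84584] and [0.79107]): 1 − (1 − 0.84584)(1 − 0.79107) = 0.96779
Series ([0.96779], antenna feeder, and duplexer): 0.96779 × 0.95700 × 0.74600 = 0.691

0.691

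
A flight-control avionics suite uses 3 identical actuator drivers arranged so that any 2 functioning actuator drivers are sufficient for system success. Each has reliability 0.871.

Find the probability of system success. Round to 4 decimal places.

0.9544

R = Σ_{i=2}^{3} C(3,i) p^i (1−p)^{3−i} with p = 0.871
C(3,2)·0.871^2·0.129^1 = 0.293594
C(3,3)·0.871^3·0.129^0 = 0.660776
Sum = 0.9544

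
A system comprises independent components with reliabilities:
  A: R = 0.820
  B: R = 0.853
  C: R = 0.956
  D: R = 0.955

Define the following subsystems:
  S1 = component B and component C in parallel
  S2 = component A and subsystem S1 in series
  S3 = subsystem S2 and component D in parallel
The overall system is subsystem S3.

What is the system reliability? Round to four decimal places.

0.9917

Parallel (B and C): 1 − (1 − 0.853000)(1 − 0.956000) = 0.993532
Series (A and [0.993532]): 0.820000 × 0.993532 = 0.814696
Parallel ([0.814696] and D): 1 − (1 − 0.814696)(1 − 0.955000) = 0.9917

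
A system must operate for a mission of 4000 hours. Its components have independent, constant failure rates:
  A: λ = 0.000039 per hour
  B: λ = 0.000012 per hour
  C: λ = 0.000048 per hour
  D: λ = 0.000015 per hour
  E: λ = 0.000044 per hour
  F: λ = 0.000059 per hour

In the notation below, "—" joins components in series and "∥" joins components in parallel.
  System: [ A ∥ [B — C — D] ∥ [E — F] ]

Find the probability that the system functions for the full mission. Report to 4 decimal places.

R(A) = exp(−0.000039 × 4000) = 0.855559
R(B) = exp(−0.000012 × 4000) = 0.953134
R(C) = exp(−0.000048 × 4000) = 0.825307
R(D) = exp(−0.000015 × 4000) = 0.941765
R(E) = exp(−0.000044 × 4000) = 0.838618
R(F) = exp(−0.000059 × 4000) = 0.789781
Series (B, C, and D): 0.953134 × 0.825307 × 0.941765 = 0.740819
Series (E and F): 0.838618 × 0.789781 = 0.662325
Parallel (A, [0.740819], and [0.662325]): 1 − (1 − 0.855559)(1 − 0.740819)(1 − 0.662325) = 0.9874

0.9874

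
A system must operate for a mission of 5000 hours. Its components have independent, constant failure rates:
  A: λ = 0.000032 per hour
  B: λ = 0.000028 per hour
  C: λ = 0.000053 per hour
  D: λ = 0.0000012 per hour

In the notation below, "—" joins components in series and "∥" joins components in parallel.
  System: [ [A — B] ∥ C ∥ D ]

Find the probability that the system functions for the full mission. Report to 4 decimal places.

R(A) = exp(−0.000032 × 5000) = 0.852144
R(B) = exp(−0.000028 × 5000) = 0.869358
R(C) = exp(−0.000053 × 5000) = 0.767206
R(D) = exp(−0.0000012 × 5000) = 0.994018
Series (A and B): 0.852144 × 0.869358 = 0.740818
Parallel ([0.740818], C, and D): 1 − (1 − 0.740818)(1 − 0.767206)(1 − 0.994018) = 0.9996

0.9996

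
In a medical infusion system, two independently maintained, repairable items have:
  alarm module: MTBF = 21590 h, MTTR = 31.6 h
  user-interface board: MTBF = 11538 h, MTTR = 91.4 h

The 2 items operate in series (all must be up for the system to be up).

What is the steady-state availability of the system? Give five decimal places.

A(alarm module) = MTBF/(MTBF+MTTR) = 21590/(21590+31.6) = 0.998538
A(user-interface board) = MTBF/(MTBF+MTTR) = 11538/(11538+91.4) = 0.992141
Series availability: 0.998538 × 0.992141 = 0.99069

0.99069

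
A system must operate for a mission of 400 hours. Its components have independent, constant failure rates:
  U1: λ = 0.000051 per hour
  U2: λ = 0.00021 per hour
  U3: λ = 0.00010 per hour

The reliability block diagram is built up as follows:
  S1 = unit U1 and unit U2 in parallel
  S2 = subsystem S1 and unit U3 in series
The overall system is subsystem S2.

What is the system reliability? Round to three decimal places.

0.959

R(U1) = exp(−0.000051 × 400) = 0.97981
R(U2) = exp(−0.00021 × 400) = 0.91943
R(U3) = exp(−0.00010 × 400) = 0.96079
Parallel (U1 and U2): 1 − (1 − 0.97981)(1 − 0.91943) = 0.99837
Series ([0.99837] and U3): 0.99837 × 0.96079 = 0.959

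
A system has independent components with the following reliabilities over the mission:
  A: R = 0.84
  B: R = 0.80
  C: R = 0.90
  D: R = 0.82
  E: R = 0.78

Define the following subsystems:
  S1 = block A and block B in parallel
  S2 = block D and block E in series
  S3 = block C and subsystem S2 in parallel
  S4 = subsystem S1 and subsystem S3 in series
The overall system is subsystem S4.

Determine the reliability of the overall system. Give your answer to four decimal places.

Parallel (A and B): 1 − (1 − 0.840000)(1 − 0.800000) = 0.968000
Series (D and E): 0.820000 × 0.780000 = 0.639600
Parallel (C and [0.639600]): 1 − (1 − 0.900000)(1 − 0.639600) = 0.963960
Series ([0.968000] and [0.963960]): 0.968000 × 0.963960 = 0.9331

0.9331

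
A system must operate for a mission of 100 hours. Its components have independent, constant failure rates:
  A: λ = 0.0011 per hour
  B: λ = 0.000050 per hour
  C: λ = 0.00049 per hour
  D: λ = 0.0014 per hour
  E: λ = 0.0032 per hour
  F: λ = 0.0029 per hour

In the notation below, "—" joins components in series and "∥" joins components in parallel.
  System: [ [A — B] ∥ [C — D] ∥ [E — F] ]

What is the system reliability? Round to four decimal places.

R(A) = exp(−0.0011 × 100) = 0.895834
R(B) = exp(−0.000050 × 100) = 0.995012
R(C) = exp(−0.00049 × 100) = 0.952181
R(D) = exp(−0.0014 × 100) = 0.869358
R(E) = exp(−0.0032 × 100) = 0.726149
R(F) = exp(−0.0029 × 100) = 0.748264
Series (A and B): 0.895834 × 0.995012 = 0.891366
Series (C and D): 0.952181 × 0.869358 = 0.827786
Series (E and F): 0.726149 × 0.748264 = 0.543351
Parallel ([0.891366], [0.827786], and [0.543351]): 1 − (1 − 0.891366)(1 − 0.827786)(1 − 0.543351) = 0.9915

0.9915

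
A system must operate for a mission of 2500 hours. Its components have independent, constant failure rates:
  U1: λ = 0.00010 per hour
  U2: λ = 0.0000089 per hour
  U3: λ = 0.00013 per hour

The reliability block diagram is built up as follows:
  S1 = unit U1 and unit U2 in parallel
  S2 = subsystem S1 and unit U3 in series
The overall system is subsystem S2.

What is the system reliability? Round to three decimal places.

0.719

R(U1) = exp(−0.00010 × 2500) = 0.77880
R(U2) = exp(−0.0000089 × 2500) = 0.97800
R(U3) = exp(−0.00013 × 2500) = 0.72253
Parallel (U1 and U2): 1 − (1 − 0.77880)(1 − 0.97800) = 0.99513
Series ([0.99513] and U3): 0.99513 × 0.72253 = 0.719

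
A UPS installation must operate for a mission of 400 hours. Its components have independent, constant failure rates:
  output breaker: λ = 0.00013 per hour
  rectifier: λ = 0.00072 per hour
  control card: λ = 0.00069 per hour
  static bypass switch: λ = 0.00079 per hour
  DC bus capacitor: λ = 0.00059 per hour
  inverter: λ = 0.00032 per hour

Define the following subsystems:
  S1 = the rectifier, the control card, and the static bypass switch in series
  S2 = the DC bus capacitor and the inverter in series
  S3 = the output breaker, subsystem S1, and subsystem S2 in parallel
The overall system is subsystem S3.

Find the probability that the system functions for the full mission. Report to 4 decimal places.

R(output breaker) = exp(−0.00013 × 400) = 0.949329
R(rectifier) = exp(−0.00072 × 400) = 0.749762
R(control card) = exp(−0.00069 × 400) = 0.758813
R(static bypass switch) = exp(−0.00079 × 400) = 0.729059
R(DC bus capacitor) = exp(−0.00059 × 400) = 0.789781
R(inverter) = exp(−0.00032 × 400) = 0.879853
Series (rectifier, control card, and static bypass switch): 0.749762 × 0.758813 × 0.729059 = 0.414783
Series (DC bus capacitor and inverter): 0.789781 × 0.879853 = 0.694891
Parallel (output breaker, [0.414783], and [0.694891]): 1 − (1 − 0.949329)(1 − 0.414783)(1 − 0.694891) = 0.9910

0.9910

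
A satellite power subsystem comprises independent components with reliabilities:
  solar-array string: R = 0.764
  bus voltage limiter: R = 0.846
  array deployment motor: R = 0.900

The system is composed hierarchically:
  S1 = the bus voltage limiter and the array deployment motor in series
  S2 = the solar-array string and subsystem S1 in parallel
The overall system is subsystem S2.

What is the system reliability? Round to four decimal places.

0.9437

Series (bus voltage limiter and array deployment motor): 0.846000 × 0.900000 = 0.761400
Parallel (solar-array string and [0.761400]): 1 − (1 − 0.764000)(1 − 0.761400) = 0.9437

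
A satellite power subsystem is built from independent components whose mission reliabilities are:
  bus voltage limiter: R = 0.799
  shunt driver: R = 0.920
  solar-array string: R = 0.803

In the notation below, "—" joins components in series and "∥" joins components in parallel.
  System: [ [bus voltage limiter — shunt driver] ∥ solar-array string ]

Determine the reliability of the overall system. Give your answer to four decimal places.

0.9478

Series (bus voltage limiter and shunt driver): 0.799000 × 0.920000 = 0.735080
Parallel ([0.735080] and solar-array string): 1 − (1 − 0.735080)(1 − 0.803000) = 0.9478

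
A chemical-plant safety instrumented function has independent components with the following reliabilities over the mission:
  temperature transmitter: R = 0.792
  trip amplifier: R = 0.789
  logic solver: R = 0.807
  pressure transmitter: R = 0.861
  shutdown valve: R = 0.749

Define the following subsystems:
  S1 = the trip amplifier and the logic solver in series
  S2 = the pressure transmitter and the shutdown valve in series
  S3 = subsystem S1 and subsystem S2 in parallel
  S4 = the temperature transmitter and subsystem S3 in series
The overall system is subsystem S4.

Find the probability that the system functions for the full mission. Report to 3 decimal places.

Series (trip amplifier and logic solver): 0.78900 × 0.80700 = 0.63672
Series (pressure transmitter and shutdown valve): 0.86100 × 0.74900 = 0.64489
Parallel ([0.63672] and [0.64489]): 1 − (1 − 0.63672)(1 − 0.64489) = 0.87100
Series (temperature transmitter and [0.87100]): 0.79200 × 0.87100 = 0.690

0.690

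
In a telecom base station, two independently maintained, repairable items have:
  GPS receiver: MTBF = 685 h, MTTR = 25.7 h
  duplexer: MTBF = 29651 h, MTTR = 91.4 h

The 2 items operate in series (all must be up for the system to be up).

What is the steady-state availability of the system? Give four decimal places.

A(GPS receiver) = MTBF/(MTBF+MTTR) = 685/(685+25.7) = 0.963838
A(duplexer) = MTBF/(MTBF+MTTR) = 29651/(29651+91.4) = 0.996927
Series availability: 0.963838 × 0.996927 = 0.9609

0.9609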